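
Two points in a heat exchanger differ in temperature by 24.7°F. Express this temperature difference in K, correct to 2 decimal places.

An interval of 1°F corresponds to 5/9 K.
24.7 × 5/9 = 13.72.

13.72 K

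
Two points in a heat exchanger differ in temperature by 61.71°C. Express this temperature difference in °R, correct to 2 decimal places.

111.08°R

An interval of 1°C corresponds to 1.8°R.
61.71 × 1.8 = 111.08.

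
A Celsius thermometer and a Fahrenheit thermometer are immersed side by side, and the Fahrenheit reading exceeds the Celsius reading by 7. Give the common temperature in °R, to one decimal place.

Let x be the Celsius reading; then the Fahrenheit reading is 1.8·x + 32.
(1.8·x + 32) - x = 7  ⇒  (0.8)·x = -25  ⇒  x = -31.2500°C.
In Rankine: -31.2500 × 1.8 + 491.67 = 435.4°R.

435.4°R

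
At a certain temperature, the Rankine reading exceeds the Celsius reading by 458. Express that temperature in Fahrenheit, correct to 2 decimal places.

-43.76°F

Let x be the Rankine reading; then the Celsius reading is 5/9·x - 273.15.
(5/9·x - 273.15) - x = -458  ⇒  (-4/9)·x = -184.85  ⇒  x = 415.9125°R.
In Celsius: (415.9125 - 491.67) × 5/9 = -42.0875°C.
In Fahrenheit: -42.0875 × 1.8 + 32 = -43.76°F.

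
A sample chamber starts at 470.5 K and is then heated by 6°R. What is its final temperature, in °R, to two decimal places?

852.90°R

Initial temperature in Celsius: 470.5 - 273.15 = 197.3500°C.
The 6°R change is an interval, so only the factor 5/9 applies: +6 × 5/9 = +3.3333°C.
Final Celsius temperature: 197.3500 + 3.3333 = 200.6833°C.
In Rankine: 200.6833 × 1.8 + 491.67 = 852.90°R.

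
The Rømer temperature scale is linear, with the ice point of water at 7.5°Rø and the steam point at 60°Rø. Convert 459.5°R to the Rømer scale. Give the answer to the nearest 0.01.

-1.88°Rø

First in Celsius: (459.5 - 491.67) × 5/9 = -17.8722°C.
Linearly onto the Rømer scale: 7.5 + (-17.8722 / 100) × (60 - 7.5) = -1.88°Rø.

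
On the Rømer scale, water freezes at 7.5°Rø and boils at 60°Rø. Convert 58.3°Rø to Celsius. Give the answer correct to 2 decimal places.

96.76°C

Linear interpolation between the fixed points: C = (58.3 - 7.5) × 100 / (60 - 7.5) = 96.7619°C.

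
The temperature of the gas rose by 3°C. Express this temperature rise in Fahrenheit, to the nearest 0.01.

5.40°F

An interval of 1°C corresponds to 1.8°F.
3 × 1.8 = 5.40.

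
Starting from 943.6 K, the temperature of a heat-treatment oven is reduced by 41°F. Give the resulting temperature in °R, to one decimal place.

Initial temperature in Celsius: 943.6 - 273.15 = 670.4500°C.
The 41°F change is an interval, so only the factor 5/9 applies: -41 × 5/9 = -22.7778°C.
Final Celsius temperature: 670.4500 - 22.7778 = 647.6722°C.
In Rankine: 647.6722 × 1.8 + 491.67 = 1657.5°R.

1657.5°R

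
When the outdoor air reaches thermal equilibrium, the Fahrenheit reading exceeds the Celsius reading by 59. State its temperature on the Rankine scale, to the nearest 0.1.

Let x be the Fahrenheit reading; then the Celsius reading is 5/9·x - 17.7778.
(5/9·x - 17.7778) - x = -59  ⇒  (-4/9)·x = -41.2222  ⇒  x = 92.7500°F.
In Celsius: (92.75 - 32) × 5/9 = 33.7500°C.
In Rankine: 33.7500 × 1.8 + 491.67 = 552.4°R.

552.4°R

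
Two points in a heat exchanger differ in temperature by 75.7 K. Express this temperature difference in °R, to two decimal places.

Only the scale ratio 1.8 matters for a change in temperature.
75.7 × 1.8 = 136.26.

136.26°R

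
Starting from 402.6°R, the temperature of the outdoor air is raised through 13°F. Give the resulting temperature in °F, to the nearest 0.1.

Initial temperature in Celsius: (402.6 - 491.67) × 5/9 = -49.4833°C.
The 13°F change is an interval, so only the factor 5/9 applies: +13 × 5/9 = +7.2222°C.
Final Celsius temperature: -49.4833 + 7.2222 = -42.2611°C.
In Fahrenheit: -42.2611 × 1.8 + 32 = -44.1°F.

-44.1°F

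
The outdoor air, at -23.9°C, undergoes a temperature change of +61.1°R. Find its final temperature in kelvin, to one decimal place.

283.2 K

The 61.1°R change is an interval, so only the factor 5/9 applies: +61.1 × 5/9 = +33.9444°C.
Final Celsius temperature: -23.9000 + 33.9444 = 10.0444°C.
In kelvin: 10.0444 + 273.15 = 283.2 K.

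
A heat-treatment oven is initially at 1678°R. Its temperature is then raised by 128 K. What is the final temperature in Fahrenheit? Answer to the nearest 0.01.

1448.73°F

Initial temperature in Celsius: (1678 - 491.67) × 5/9 = 659.0722°C.
The 128 K change is an interval; Kelvin and Celsius degrees are the same size, so ΔC = +128°C.
Final Celsius temperature: 659.0722 + 128.0000 = 787.0722°C.
In Fahrenheit: 787.0722 × 1.8 + 32 = 1448.73°F.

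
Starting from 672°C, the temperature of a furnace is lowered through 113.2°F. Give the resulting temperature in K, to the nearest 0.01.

The 113.2°F change is an interval, so only the factor 5/9 applies: -113.2 × 5/9 = -62.8889°C.
Final Celsius temperature: 672.0000 - 62.8889 = 609.1111°C.
In kelvin: 609.1111 + 273.15 = 882.26 K.

882.26 K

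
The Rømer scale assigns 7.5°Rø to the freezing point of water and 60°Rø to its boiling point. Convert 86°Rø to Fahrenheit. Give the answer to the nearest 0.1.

301.1°F

Linear interpolation between the fixed points: C = (86 - 7.5) × 100 / (60 - 7.5) = 149.5238°C.
Then 149.5238 × 1.8 + 32 = 301.1°F.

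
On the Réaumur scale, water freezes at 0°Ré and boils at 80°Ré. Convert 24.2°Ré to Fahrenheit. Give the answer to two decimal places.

86.45°F

Linear interpolation between the fixed points: C = (24.2 - 0) × 100 / (80 - 0) = 30.2500°C.
Then 30.2500 × 1.8 + 32 = 86.45°F.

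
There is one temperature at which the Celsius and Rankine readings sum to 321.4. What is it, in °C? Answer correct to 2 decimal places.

Let C be the Celsius reading. The Rankine reading is R = 1.8·C + 491.67.
Require C + R = 321.4: (2.8)·C + 491.67 = 321.4.
C = (321.4 - 491.67) / (2.8) = -60.81.

-60.81°C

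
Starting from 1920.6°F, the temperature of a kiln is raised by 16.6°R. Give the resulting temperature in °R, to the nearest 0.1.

2396.9°R

Initial temperature in Celsius: (1920.6 - 32) × 5/9 = 1049.2222°C.
The 16.6°R change is an interval, so only the factor 5/9 applies: +16.6 × 5/9 = +9.2222°C.
Final Celsius temperature: 1049.2222 + 9.2222 = 1058.4444°C.
In Rankine: 1058.4444 × 1.8 + 491.67 = 2396.9°R.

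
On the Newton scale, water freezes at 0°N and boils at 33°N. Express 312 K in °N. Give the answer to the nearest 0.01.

First in Celsius: 312 - 273.15 = 38.8500°C.
Linearly onto the Newton scale: 0 + (38.8500 / 100) × (33 - 0) = 12.82°N.

12.82°N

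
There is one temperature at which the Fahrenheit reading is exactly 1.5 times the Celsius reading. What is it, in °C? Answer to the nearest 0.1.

Let C be the Celsius reading. The Fahrenheit reading is F = 1.8·C + 32.
Require F = 1.5·C: 1.8·C + 32 = 1.5·C.
(0.3)·C = -32  ⇒  C = -106.7.

-106.7°C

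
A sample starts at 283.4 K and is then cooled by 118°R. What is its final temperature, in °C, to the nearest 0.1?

Initial temperature in Celsius: 283.4 - 273.15 = 10.2500°C.
The 118°R change is an interval, so only the factor 5/9 applies: -118 × 5/9 = -65.5556°C.
Final Celsius temperature: 10.2500 - 65.5556 = -55.3056°C.

-55.3°C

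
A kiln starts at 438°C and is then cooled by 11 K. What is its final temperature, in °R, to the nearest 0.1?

The 11 K change is an interval; Kelvin and Celsius degrees are the same size, so ΔC = -11°C.
Final Celsius temperature: 438.0000 - 11.0000 = 427.0000°C.
In Rankine: 427.0000 × 1.8 + 491.67 = 1260.3°R.

1260.3°R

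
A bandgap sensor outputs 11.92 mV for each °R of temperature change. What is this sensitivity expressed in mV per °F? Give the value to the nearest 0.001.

The quantity depends on a temperature interval, so only the ratio of degree sizes applies; the offset between the scales is irrelevant.
A change of 1°F is a change of 1°R, so per °F the value is 11.92 × 1 = 11.920.

11.920 mV per °F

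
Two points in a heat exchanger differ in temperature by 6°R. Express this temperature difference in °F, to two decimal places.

Rankine and Fahrenheit degrees are the same size, so the interval is unchanged: 6.00.

6.00°F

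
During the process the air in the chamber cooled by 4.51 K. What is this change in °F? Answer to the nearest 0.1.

8.1°F

An interval of 1 K corresponds to 1.8°F.
4.51 × 1.8 = 8.1.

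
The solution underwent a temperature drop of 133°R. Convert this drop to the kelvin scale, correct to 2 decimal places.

An interval of 1°R corresponds to 5/9 K.
133 × 5/9 = 73.89.

73.89 K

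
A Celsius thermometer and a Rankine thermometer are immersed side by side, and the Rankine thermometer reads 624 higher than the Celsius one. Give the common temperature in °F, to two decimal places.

Let x be the Celsius reading; then the Rankine reading is 1.8·x + 491.67.
(1.8·x + 491.67) - x = 624  ⇒  (0.8)·x = 132.33  ⇒  x = 165.4125°C.
In Fahrenheit: 165.4125 × 1.8 + 32 = 329.74°F.

329.74°F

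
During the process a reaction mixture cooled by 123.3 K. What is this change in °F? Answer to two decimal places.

An interval of 1 K corresponds to 1.8°F.
123.3 × 1.8 = 221.94.

221.94°F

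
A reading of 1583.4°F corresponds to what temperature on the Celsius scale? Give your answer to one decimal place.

In Celsius: (1583.4 - 32) × 5/9 = 861.8889°C.

861.9°C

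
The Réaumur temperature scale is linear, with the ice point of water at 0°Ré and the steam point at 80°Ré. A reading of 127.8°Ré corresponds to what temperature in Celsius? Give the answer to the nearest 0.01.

Linear interpolation between the fixed points: C = (127.8 - 0) × 100 / (80 - 0) = 159.7500°C.

159.75°C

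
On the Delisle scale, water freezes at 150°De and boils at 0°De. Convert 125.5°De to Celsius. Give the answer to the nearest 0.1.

16.3°C

Linear interpolation between the fixed points: C = (125.5 - 150) × 100 / (0 - 150) = 16.3333°C.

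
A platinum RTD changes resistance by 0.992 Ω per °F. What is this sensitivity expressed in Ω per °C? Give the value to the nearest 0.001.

Since only a temperature interval is involved, the additive offset between the scales drops out.
A change of 1°C is a change of 1.8°F, so per °C the value is 0.992 × 1.8 = 1.786.

1.786 Ω per °C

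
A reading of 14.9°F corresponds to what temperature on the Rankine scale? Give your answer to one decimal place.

In Celsius: (14.9 - 32) × 5/9 = -9.5000°C.
In Rankine: -9.5000 × 1.8 + 491.67 = 474.6°R.

474.6°R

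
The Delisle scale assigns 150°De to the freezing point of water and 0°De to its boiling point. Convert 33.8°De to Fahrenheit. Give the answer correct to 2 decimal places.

Linear interpolation between the fixed points: C = (33.8 - 150) × 100 / (0 - 150) = 77.4667°C.
Then 77.4667 × 1.8 + 32 = 171.44°F.

171.44°F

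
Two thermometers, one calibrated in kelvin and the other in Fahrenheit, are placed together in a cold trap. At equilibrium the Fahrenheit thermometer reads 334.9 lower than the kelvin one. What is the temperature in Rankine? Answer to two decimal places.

280.73°R

Let x be the kelvin reading; then the Fahrenheit reading is 1.8·x - 459.67.
(1.8·x - 459.67) - x = -334.9  ⇒  (0.8)·x = 124.77  ⇒  x = 155.9625 K.
In Celsius: 155.9625 - 273.15 = -117.1875°C.
In Rankine: -117.1875 × 1.8 + 491.67 = 280.73°R.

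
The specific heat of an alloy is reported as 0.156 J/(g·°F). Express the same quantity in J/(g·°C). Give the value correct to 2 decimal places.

The quantity depends on a temperature interval, so only the ratio of degree sizes applies; the offset between the scales is irrelevant.
A change of 1°C is a change of 1.8°F, so per °C the value is 0.156 × 1.8 = 0.28.

0.28 J/(g·°C)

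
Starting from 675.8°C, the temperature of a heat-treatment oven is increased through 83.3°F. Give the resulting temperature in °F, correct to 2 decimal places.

The 83.3°F change is an interval, so only the factor 5/9 applies: +83.3 × 5/9 = +46.2778°C.
Final Celsius temperature: 675.8000 + 46.2778 = 722.0778°C.
In Fahrenheit: 722.0778 × 1.8 + 32 = 1331.74°F.

1331.74°F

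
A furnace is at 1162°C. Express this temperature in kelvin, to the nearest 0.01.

1435.15 K

In kelvin: 1162.0000 + 273.15 = 1435.15 K.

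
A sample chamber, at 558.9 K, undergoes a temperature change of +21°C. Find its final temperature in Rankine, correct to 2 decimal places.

Initial temperature in Celsius: 558.9 - 273.15 = 285.7500°C.
Final Celsius temperature: 285.7500 + 21.0000 = 306.7500°C.
In Rankine: 306.7500 × 1.8 + 491.67 = 1043.82°R.

1043.82°R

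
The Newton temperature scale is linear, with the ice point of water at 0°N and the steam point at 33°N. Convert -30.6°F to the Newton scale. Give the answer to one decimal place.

-11.5°N

First in Celsius: (-30.6 - 32) × 5/9 = -34.7778°C.
Linearly onto the Newton scale: 0 + (-34.7778 / 100) × (33 - 0) = -11.5°N.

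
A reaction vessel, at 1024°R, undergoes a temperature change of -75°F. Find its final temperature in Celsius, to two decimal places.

Initial temperature in Celsius: (1024 - 491.67) × 5/9 = 295.7389°C.
The 75°F change is an interval, so only the factor 5/9 applies: -75 × 5/9 = -41.6667°C.
Final Celsius temperature: 295.7389 - 41.6667 = 254.0722°C.

254.07°C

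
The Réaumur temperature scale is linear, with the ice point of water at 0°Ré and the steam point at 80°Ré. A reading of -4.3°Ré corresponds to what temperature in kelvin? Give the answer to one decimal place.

267.8 K

Linear interpolation between the fixed points: C = (-4.3 - 0) × 100 / (80 - 0) = -5.3750°C.
Then -5.3750 + 273.15 = 267.8 K.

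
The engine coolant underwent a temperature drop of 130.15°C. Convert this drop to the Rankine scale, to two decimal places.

For a temperature interval the offset drops out; only the factor 1.8 applies.
130.15 × 1.8 = 234.27.

234.27°R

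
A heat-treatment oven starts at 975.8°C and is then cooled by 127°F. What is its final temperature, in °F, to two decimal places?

The 127°F change is an interval, so only the factor 5/9 applies: -127 × 5/9 = -70.5556°C.
Final Celsius temperature: 975.8000 - 70.5556 = 905.2444°C.
In Fahrenheit: 905.2444 × 1.8 + 32 = 1661.44°F.

1661.44°F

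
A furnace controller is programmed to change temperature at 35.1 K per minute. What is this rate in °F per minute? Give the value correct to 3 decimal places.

Since only a temperature interval is involved, the additive offset between the scales drops out.
A change of 1 K is a change of 1.8°F, so 35.1 × 1.8 = 63.180.

63.180 °F/minute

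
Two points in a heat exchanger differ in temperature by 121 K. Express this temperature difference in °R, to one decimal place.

For a temperature interval the offset drops out; only the factor 1.8 applies.
121 × 1.8 = 217.8.

217.8°R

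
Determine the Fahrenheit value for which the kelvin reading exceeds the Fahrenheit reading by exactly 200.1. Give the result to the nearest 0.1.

Let F be the Fahrenheit reading. The kelvin reading is K = 5/9·F + 255.372.
Require K - F = 200.1: (-4/9)·F + 255.372 = 200.1.
F = (200.1 - 255.372) / (-4/9) = 124.4.

124.4°F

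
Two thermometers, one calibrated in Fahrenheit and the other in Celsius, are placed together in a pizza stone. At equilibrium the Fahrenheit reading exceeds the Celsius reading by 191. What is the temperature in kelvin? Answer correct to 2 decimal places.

Let x be the Fahrenheit reading; then the Celsius reading is 5/9·x - 17.7778.
(5/9·x - 17.7778) - x = -191  ⇒  (-4/9)·x = -173.222  ⇒  x = 389.7500°F.
In Celsius: (389.75 - 32) × 5/9 = 198.7500°C.
In kelvin: 198.7500 + 273.15 = 471.90 K.

471.90 K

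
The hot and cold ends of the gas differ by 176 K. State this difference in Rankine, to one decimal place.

An interval of 1 K corresponds to 1.8°R.
176 × 1.8 = 316.8.

316.8°R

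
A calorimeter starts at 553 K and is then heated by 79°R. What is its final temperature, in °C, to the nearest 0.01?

Initial temperature in Celsius: 553 - 273.15 = 279.8500°C.
The 79°R change is an interval, so only the factor 5/9 applies: +79 × 5/9 = +43.8889°C.
Final Celsius temperature: 279.8500 + 43.8889 = 323.7389°C.

323.74°C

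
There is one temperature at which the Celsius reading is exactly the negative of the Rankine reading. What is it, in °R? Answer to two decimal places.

Let R be the Rankine reading. The Celsius reading is C = 5/9·R - 273.15.
Require C = -1·R: 5/9·R - 273.15 = -1·R.
(14/9)·R = 273.15  ⇒  R = 175.60.

175.60°R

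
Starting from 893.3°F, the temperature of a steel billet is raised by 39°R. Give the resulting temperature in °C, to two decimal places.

500.17°C

Initial temperature in Celsius: (893.3 - 32) × 5/9 = 478.5000°C.
The 39°R change is an interval, so only the factor 5/9 applies: +39 × 5/9 = +21.6667°C.
Final Celsius temperature: 478.5000 + 21.6667 = 500.1667°C.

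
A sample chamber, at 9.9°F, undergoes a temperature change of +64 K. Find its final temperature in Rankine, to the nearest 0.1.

Initial temperature in Celsius: (9.9 - 32) × 5/9 = -12.2778°C.
The 64 K change is an interval; Kelvin and Celsius degrees are the same size, so ΔC = +64°C.
Final Celsius temperature: -12.2778 + 64.0000 = 51.7222°C.
In Rankine: 51.7222 × 1.8 + 491.67 = 584.8°R.

584.8°R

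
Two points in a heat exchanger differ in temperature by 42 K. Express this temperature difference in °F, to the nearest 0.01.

For a temperature interval the offset drops out; only the factor 1.8 applies.
42 × 1.8 = 75.60.

75.60°F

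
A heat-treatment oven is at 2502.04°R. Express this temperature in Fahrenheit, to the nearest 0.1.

2042.4°F

In Celsius: (2502.04 - 491.67) × 5/9 = 1116.8722°C.
In Fahrenheit: 1116.8722 × 1.8 + 32 = 2042.4°F.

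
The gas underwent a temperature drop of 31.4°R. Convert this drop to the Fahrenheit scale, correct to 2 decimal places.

Rankine and Fahrenheit degrees are the same size, so the interval is unchanged: 31.40.

31.40°F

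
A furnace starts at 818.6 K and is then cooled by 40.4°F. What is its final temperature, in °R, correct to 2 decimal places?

Initial temperature in Celsius: 818.6 - 273.15 = 545.4500°C.
The 40.4°F change is an interval, so only the factor 5/9 applies: -40.4 × 5/9 = -22.4444°C.
Final Celsius temperature: 545.4500 - 22.4444 = 523.0056°C.
In Rankine: 523.0056 × 1.8 + 491.67 = 1433.08°R.

1433.08°R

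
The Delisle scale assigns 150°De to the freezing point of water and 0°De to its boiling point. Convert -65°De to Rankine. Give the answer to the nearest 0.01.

749.67°R

Linear interpolation between the fixed points: C = (-65 - 150) × 100 / (0 - 150) = 143.3333°C.
Then 143.3333 × 1.8 + 491.67 = 749.67°R.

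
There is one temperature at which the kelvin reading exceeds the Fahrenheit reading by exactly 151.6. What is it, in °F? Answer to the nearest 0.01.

233.49°F

Let F be the Fahrenheit reading. The kelvin reading is K = 5/9·F + 255.372.
Require K - F = 151.6: (-4/9)·F + 255.372 = 151.6.
F = (151.6 - 255.372) / (-4/9) = 233.49.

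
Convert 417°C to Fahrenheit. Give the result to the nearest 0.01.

In Fahrenheit: 417.0000 × 1.8 + 32 = 782.60°F.

782.60°F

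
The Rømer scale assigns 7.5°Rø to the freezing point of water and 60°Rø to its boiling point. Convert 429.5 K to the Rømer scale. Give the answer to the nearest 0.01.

First in Celsius: 429.5 - 273.15 = 156.3500°C.
Linearly onto the Rømer scale: 7.5 + (156.3500 / 100) × (60 - 7.5) = 89.58°Rø.

89.58°Rø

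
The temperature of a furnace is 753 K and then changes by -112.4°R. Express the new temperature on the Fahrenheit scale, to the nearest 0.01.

Initial temperature in Celsius: 753 - 273.15 = 479.8500°C.
The 112.4°R change is an interval, so only the factor 5/9 applies: -112.4 × 5/9 = -62.4444°C.
Final Celsius temperature: 479.8500 - 62.4444 = 417.4056°C.
In Fahrenheit: 417.4056 × 1.8 + 32 = 783.33°F.

783.33°F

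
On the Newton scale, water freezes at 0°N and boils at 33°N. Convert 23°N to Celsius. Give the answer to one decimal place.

69.7°C

Linear interpolation between the fixed points: C = (23 - 0) × 100 / (33 - 0) = 69.6970°C.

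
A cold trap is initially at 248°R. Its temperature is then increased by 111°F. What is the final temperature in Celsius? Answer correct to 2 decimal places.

-73.71°C

Initial temperature in Celsius: (248 - 491.67) × 5/9 = -135.3722°C.
The 111°F change is an interval, so only the factor 5/9 applies: +111 × 5/9 = +61.6667°C.
Final Celsius temperature: -135.3722 + 61.6667 = -73.7056°C.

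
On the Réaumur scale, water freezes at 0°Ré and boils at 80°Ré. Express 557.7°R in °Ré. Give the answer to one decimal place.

29.3°Ré

First in Celsius: (557.7 - 491.67) × 5/9 = 36.6833°C.
Linearly onto the Réaumur scale: 0 + (36.6833 / 100) × (80 - 0) = 29.3°Ré.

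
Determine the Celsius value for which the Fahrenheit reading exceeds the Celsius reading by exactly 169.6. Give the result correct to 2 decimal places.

Let C be the Celsius reading. The Fahrenheit reading is F = 1.8·C + 32.
Require F - C = 169.6: (0.8)·C + 32 = 169.6.
C = (169.6 - 32) / (0.8) = 172.00.

172.00°C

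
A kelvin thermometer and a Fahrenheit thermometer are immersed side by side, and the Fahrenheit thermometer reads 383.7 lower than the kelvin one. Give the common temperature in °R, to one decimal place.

Let x be the kelvin reading; then the Fahrenheit reading is 1.8·x - 459.67.
(1.8·x - 459.67) - x = -383.7  ⇒  (0.8)·x = 75.97  ⇒  x = 94.9625 K.
In Celsius: 94.9625 - 273.15 = -178.1875°C.
In Rankine: -178.1875 × 1.8 + 491.67 = 170.9°R.

170.9°R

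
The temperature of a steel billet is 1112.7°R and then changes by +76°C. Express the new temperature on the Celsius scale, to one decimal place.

421.0°C

Initial temperature in Celsius: (1112.7 - 491.67) × 5/9 = 345.0167°C.
Final Celsius temperature: 345.0167 + 76.0000 = 421.0167°C.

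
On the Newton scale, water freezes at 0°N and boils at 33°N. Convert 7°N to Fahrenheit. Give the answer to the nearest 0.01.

Linear interpolation between the fixed points: C = (7 - 0) × 100 / (33 - 0) = 21.2121°C.
Then 21.2121 × 1.8 + 32 = 70.18°F.

70.18°F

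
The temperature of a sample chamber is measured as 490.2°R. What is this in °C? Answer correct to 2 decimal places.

-0.82°C

In Celsius: (490.2 - 491.67) × 5/9 = -0.8167°C.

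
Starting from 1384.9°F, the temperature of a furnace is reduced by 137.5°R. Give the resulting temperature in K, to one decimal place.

948.4 K

Initial temperature in Celsius: (1384.9 - 32) × 5/9 = 751.6111°C.
The 137.5°R change is an interval, so only the factor 5/9 applies: -137.5 × 5/9 = -76.3889°C.
Final Celsius temperature: 751.6111 - 76.3889 = 675.2222°C.
In kelvin: 675.2222 + 273.15 = 948.4 K.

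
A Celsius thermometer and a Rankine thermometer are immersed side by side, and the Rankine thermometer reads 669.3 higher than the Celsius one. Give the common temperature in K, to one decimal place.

Let x be the Celsius reading; then the Rankine reading is 1.8·x + 491.67.
(1.8·x + 491.67) - x = 669.3  ⇒  (0.8)·x = 177.63  ⇒  x = 222.0375°C.
In kelvin: 222.0375 + 273.15 = 495.2 K.

495.2 K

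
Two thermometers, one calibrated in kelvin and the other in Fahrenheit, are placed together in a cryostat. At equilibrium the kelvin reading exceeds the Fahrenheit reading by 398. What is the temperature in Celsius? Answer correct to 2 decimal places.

Let x be the kelvin reading; then the Fahrenheit reading is 1.8·x - 459.67.
(1.8·x - 459.67) - x = -398  ⇒  (0.8)·x = 61.67  ⇒  x = 77.0875 K.
In Celsius: 77.0875 - 273.15 = -196.06°C.

-196.06°C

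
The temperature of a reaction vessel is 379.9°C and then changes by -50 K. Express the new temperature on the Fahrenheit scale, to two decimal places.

625.82°F

The 50 K change is an interval; Kelvin and Celsius degrees are the same size, so ΔC = -50°C.
Final Celsius temperature: 379.9000 - 50.0000 = 329.9000°C.
In Fahrenheit: 329.9000 × 1.8 + 32 = 625.82°F.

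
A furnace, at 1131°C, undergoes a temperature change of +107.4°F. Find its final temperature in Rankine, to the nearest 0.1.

2634.9°R

The 107.4°F change is an interval, so only the factor 5/9 applies: +107.4 × 5/9 = +59.6667°C.
Final Celsius temperature: 1131.0000 + 59.6667 = 1190.6667°C.
In Rankine: 1190.6667 × 1.8 + 491.67 = 2634.9°R.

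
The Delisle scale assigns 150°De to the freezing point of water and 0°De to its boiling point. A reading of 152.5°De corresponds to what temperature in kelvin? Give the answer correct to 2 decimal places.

271.48 K

Linear interpolation between the fixed points: C = (152.5 - 150) × 100 / (0 - 150) = -1.6667°C.
Then -1.6667 + 273.15 = 271.48 K.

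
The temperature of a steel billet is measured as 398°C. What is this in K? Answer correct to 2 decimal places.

671.15 K

In kelvin: 398.0000 + 273.15 = 671.15 K.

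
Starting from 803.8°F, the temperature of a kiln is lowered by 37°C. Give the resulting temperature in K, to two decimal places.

Initial temperature in Celsius: (803.8 - 32) × 5/9 = 428.7778°C.
Final Celsius temperature: 428.7778 - 37.0000 = 391.7778°C.
In kelvin: 391.7778 + 273.15 = 664.93 K.

664.93 K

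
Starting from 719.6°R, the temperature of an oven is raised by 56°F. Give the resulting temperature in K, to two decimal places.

430.89 K

Initial temperature in Celsius: (719.6 - 491.67) × 5/9 = 126.6278°C.
The 56°F change is an interval, so only the factor 5/9 applies: +56 × 5/9 = +31.1111°C.
Final Celsius temperature: 126.6278 + 31.1111 = 157.7389°C.
In kelvin: 157.7389 + 273.15 = 430.89 K.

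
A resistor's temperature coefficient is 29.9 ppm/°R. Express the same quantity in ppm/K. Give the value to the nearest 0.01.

The quantity depends on a temperature interval, so only the ratio of degree sizes applies; the offset between the scales is irrelevant.
A change of 1 K is a change of 1.8°R, so per K the value is 29.9 × 1.8 = 53.82.

53.82 ppm/K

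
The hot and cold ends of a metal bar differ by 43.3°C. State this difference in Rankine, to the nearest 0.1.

For a temperature interval the offset drops out; only the factor 1.8 applies.
43.3 × 1.8 = 77.9.

77.9°R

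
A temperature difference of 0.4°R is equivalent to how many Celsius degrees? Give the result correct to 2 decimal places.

0.22°C

An interval of 1°R corresponds to 5/9°C.
0.4 × 5/9 = 0.22.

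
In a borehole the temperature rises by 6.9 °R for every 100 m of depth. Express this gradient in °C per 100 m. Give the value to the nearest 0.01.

Since only a temperature interval is involved, the additive offset between the scales drops out.
A change of 1°R is a change of 5/9°C, so 6.9 × 5/9 = 3.83.

3.83 °C/100 m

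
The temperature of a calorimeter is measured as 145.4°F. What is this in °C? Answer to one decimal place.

In Celsius: (145.4 - 32) × 5/9 = 63.0000°C.

63.0°C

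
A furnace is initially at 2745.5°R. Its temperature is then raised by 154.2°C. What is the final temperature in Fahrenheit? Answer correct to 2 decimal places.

Initial temperature in Celsius: (2745.5 - 491.67) × 5/9 = 1252.1278°C.
Final Celsius temperature: 1252.1278 + 154.2000 = 1406.3278°C.
In Fahrenheit: 1406.3278 × 1.8 + 32 = 2563.39°F.

2563.39°F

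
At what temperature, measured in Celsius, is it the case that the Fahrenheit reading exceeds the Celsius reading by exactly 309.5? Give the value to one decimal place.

346.9°C

Let C be the Celsius reading. The Fahrenheit reading is F = 1.8·C + 32.
Require F - C = 309.5: (0.8)·C + 32 = 309.5.
C = (309.5 - 32) / (0.8) = 346.9.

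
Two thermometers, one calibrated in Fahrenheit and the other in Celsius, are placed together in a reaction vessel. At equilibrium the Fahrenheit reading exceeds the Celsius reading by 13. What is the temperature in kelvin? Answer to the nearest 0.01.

249.40 K

Let x be the Fahrenheit reading; then the Celsius reading is 5/9·x - 17.7778.
(5/9·x - 17.7778) - x = -13  ⇒  (-4/9)·x = 43/9  ⇒  x = -10.7500°F.
In Celsius: (-10.75 - 32) × 5/9 = -23.7500°C.
In kelvin: -23.7500 + 273.15 = 249.40 K.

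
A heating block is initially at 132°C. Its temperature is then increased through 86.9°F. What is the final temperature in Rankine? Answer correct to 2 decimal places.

816.17°R

The 86.9°F change is an interval, so only the factor 5/9 applies: +86.9 × 5/9 = +48.2778°C.
Final Celsius temperature: 132.0000 + 48.2778 = 180.2778°C.
In Rankine: 180.2778 × 1.8 + 491.67 = 816.17°R.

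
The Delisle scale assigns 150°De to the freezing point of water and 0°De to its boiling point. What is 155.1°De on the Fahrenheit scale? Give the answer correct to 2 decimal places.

25.88°F

Linear interpolation between the fixed points: C = (155.1 - 150) × 100 / (0 - 150) = -3.4000°C.
Then -3.4000 × 1.8 + 32 = 25.88°F.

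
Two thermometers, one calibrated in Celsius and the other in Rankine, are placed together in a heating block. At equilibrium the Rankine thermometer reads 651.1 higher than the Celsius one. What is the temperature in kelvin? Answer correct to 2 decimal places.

Let x be the Celsius reading; then the Rankine reading is 1.8·x + 491.67.
(1.8·x + 491.67) - x = 651.1  ⇒  (0.8)·x = 159.43  ⇒  x = 199.2875°C.
In kelvin: 199.2875 + 273.15 = 472.44 K.

472.44 K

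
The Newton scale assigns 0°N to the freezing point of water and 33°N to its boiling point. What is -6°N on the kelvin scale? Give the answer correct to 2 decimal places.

Linear interpolation between the fixed points: C = (-6 - 0) × 100 / (33 - 0) = -18.1818°C.
Then -18.1818 + 273.15 = 254.97 K.

254.97 K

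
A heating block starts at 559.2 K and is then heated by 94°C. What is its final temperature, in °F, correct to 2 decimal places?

716.09°F

Initial temperature in Celsius: 559.2 - 273.15 = 286.0500°C.
Final Celsius temperature: 286.0500 + 94.0000 = 380.0500°C.
In Fahrenheit: 380.0500 × 1.8 + 32 = 716.09°F.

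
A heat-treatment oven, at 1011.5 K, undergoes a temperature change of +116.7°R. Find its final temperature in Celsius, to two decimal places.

803.18°C

Initial temperature in Celsius: 1011.5 - 273.15 = 738.3500°C.
The 116.7°R change is an interval, so only the factor 5/9 applies: +116.7 × 5/9 = +64.8333°C.
Final Celsius temperature: 738.3500 + 64.8333 = 803.1833°C.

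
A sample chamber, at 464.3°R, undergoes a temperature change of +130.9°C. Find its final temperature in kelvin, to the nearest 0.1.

Initial temperature in Celsius: (464.3 - 491.67) × 5/9 = -15.2056°C.
Final Celsius temperature: -15.2056 + 130.9000 = 115.6944°C.
In kelvin: 115.6944 + 273.15 = 388.8 K.

388.8 K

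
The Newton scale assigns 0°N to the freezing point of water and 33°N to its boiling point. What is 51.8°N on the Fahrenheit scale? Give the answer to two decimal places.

314.55°F

Linear interpolation between the fixed points: C = (51.8 - 0) × 100 / (33 - 0) = 156.9697°C.
Then 156.9697 × 1.8 + 32 = 314.55°F.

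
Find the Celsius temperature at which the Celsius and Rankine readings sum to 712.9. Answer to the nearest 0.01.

Let C be the Celsius reading. The Rankine reading is R = 1.8·C + 491.67.
Require C + R = 712.9: (2.8)·C + 491.67 = 712.9.
C = (712.9 - 491.67) / (2.8) = 79.01.

79.01°C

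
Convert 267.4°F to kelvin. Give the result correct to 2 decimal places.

403.93 K

In Celsius: (267.4 - 32) × 5/9 = 130.7778°C.
In kelvin: 130.7778 + 273.15 = 403.93 K.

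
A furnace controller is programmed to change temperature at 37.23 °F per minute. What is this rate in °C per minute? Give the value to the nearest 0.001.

20.683 °C/minute

Since only a temperature interval is involved, the additive offset between the scales drops out.
A change of 1°F is a change of 5/9°C, so 37.23 × 5/9 = 20.683.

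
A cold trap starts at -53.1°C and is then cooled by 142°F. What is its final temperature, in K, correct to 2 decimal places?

141.16 K

The 142°F change is an interval, so only the factor 5/9 applies: -142 × 5/9 = -78.8889°C.
Final Celsius temperature: -53.1000 - 78.8889 = -131.9889°C.
In kelvin: -131.9889 + 273.15 = 141.16 K.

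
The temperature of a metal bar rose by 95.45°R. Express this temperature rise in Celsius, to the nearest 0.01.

An interval of 1°R corresponds to 5/9°C.
95.45 × 5/9 = 53.03.

53.03°C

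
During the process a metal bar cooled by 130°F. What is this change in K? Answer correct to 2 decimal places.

72.22 K

An interval of 1°F corresponds to 5/9 K.
130 × 5/9 = 72.22.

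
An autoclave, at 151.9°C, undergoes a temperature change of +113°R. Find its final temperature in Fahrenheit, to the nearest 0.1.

418.4°F

The 113°R change is an interval, so only the factor 5/9 applies: +113 × 5/9 = +62.7778°C.
Final Celsius temperature: 151.9000 + 62.7778 = 214.6778°C.
In Fahrenheit: 214.6778 × 1.8 + 32 = 418.4°F.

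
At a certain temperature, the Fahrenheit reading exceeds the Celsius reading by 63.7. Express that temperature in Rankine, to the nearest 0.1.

563.0°R

Let x be the Fahrenheit reading; then the Celsius reading is 5/9·x - 17.7778.
(5/9·x - 17.7778) - x = -63.7  ⇒  (-4/9)·x = -45.9222  ⇒  x = 103.3250°F.
In Celsius: (103.325 - 32) × 5/9 = 39.6250°C.
In Rankine: 39.6250 × 1.8 + 491.67 = 563.0°R.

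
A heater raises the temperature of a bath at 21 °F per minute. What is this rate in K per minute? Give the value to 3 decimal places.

11.667 K/minute

Since only a temperature interval is involved, the additive offset between the scales drops out.
A change of 1°F is a change of 5/9 K, so 21 × 5/9 = 11.667.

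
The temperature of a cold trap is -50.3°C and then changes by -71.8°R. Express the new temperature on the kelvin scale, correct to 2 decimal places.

182.96 K

The 71.8°R change is an interval, so only the factor 5/9 applies: -71.8 × 5/9 = -39.8889°C.
Final Celsius temperature: -50.3000 - 39.8889 = -90.1889°C.
In kelvin: -90.1889 + 273.15 = 182.96 K.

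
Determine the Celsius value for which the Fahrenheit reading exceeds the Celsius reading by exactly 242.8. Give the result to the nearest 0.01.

Let C be the Celsius reading. The Fahrenheit reading is F = 1.8·C + 32.
Require F - C = 242.8: (0.8)·C + 32 = 242.8.
C = (242.8 - 32) / (0.8) = 263.50.

263.50°C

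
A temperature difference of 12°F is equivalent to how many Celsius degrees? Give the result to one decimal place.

6.7°C

Only the scale ratio 5/9 matters for a change in temperature.
12 × 5/9 = 6.7.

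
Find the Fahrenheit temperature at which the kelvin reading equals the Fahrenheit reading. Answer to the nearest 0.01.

Let F be the Fahrenheit reading. The kelvin reading is K = 5/9·F + 255.372.
Set K = F: 5/9·F + 255.372 = F.
(-4/9)·F = -255.372  ⇒  F = 574.59.

574.59°F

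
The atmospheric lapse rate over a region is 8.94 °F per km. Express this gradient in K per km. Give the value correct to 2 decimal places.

The quantity depends on a temperature interval, so only the ratio of degree sizes applies; the offset between the scales is irrelevant.
A change of 1°F is a change of 5/9 K, so 8.94 × 5/9 = 4.97.

4.97 K/km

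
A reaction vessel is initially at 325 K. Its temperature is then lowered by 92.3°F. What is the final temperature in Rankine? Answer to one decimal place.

492.7°R

Initial temperature in Celsius: 325 - 273.15 = 51.8500°C.
The 92.3°F change is an interval, so only the factor 5/9 applies: -92.3 × 5/9 = -51.2778°C.
Final Celsius temperature: 51.8500 - 51.2778 = 0.5722°C.
In Rankine: 0.5722 × 1.8 + 491.67 = 492.7°R.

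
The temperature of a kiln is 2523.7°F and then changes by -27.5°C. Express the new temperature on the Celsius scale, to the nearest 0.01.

1356.78°C

Initial temperature in Celsius: (2523.7 - 32) × 5/9 = 1384.2778°C.
Final Celsius temperature: 1384.2778 - 27.5000 = 1356.7778°C.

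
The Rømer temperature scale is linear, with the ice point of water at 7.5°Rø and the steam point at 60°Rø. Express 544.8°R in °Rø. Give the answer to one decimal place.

First in Celsius: (544.8 - 491.67) × 5/9 = 29.5167°C.
Linearly onto the Rømer scale: 7.5 + (29.5167 / 100) × (60 - 7.5) = 23.0°Rø.

23.0°Rø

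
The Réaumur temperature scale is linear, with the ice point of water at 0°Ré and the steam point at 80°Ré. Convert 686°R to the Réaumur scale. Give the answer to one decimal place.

86.4°Ré

First in Celsius: (686 - 491.67) × 5/9 = 107.9611°C.
Linearly onto the Réaumur scale: 0 + (107.9611 / 100) × (80 - 0) = 86.4°Ré.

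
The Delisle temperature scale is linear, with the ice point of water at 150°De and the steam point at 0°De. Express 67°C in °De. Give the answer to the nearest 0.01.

49.50°De

Linearly onto the Delisle scale: 150 + (67.0000 / 100) × (0 - 150) = 49.50°De.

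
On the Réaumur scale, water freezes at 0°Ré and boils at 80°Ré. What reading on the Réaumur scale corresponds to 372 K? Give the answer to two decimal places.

79.08°Ré

First in Celsius: 372 - 273.15 = 98.8500°C.
Linearly onto the Réaumur scale: 0 + (98.8500 / 100) × (80 - 0) = 79.08°Ré.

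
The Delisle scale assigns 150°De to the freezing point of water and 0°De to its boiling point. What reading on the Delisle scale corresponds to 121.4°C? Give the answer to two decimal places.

-32.10°De

Linearly onto the Delisle scale: 150 + (121.4000 / 100) × (0 - 150) = -32.10°De.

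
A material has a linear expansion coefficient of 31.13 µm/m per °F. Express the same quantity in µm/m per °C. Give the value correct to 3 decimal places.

56.034 µm/m per °C

The quantity depends on a temperature interval, so only the ratio of degree sizes applies; the offset between the scales is irrelevant.
A change of 1°C is a change of 1.8°F, so per °C the value is 31.13 × 1.8 = 56.034.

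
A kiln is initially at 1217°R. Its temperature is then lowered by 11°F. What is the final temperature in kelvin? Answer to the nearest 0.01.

Initial temperature in Celsius: (1217 - 491.67) × 5/9 = 402.9611°C.
The 11°F change is an interval, so only the factor 5/9 applies: -11 × 5/9 = -6.1111°C.
Final Celsius temperature: 402.9611 - 6.1111 = 396.8500°C.
In kelvin: 396.8500 + 273.15 = 670.00 K.

670.00 K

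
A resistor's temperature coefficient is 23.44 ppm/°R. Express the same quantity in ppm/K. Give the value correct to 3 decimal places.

42.192 ppm/K

The quantity depends on a temperature interval, so only the ratio of degree sizes applies; the offset between the scales is irrelevant.
A change of 1 K is a change of 1.8°R, so per K the value is 23.44 × 1.8 = 42.192.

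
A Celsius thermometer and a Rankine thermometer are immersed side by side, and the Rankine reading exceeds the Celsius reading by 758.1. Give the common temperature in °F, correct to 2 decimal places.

631.47°F

Let x be the Celsius reading; then the Rankine reading is 1.8·x + 491.67.
(1.8·x + 491.67) - x = 758.1  ⇒  (0.8)·x = 266.43  ⇒  x = 333.0375°C.
In Fahrenheit: 333.0375 × 1.8 + 32 = 631.47°F.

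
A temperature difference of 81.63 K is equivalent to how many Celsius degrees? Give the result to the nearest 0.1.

81.6°C

Kelvin and Celsius degrees are the same size, so the interval is unchanged: 81.6.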